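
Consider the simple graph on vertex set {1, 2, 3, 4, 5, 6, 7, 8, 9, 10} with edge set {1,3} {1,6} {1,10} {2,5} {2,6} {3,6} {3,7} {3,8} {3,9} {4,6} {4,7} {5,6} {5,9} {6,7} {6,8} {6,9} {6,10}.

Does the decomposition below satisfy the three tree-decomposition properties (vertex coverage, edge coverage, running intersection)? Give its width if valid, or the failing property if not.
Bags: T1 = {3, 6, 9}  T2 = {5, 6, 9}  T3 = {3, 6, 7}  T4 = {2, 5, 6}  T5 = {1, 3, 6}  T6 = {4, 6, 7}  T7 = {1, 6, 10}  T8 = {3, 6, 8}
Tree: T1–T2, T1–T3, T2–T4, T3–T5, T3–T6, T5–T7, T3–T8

Yes; width 2.

Checking the three conditions: (i) the bags cover all of {1, 2, 3, 4, 5, 6, 7, 8, 9, 10}; (ii) for each edge, some bag contains both endpoints; (iii) the bags containing any fixed vertex form a subtree. All hold, so the decomposition is valid with width 3 − 1 = 2.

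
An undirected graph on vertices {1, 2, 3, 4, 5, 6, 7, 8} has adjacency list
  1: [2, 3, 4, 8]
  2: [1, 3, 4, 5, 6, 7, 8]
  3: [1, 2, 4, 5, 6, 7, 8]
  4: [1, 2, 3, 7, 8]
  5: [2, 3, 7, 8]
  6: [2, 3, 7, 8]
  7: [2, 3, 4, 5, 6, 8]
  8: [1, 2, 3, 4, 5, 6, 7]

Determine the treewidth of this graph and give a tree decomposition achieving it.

Every bag has size at most 5, so the width is 5 − 1 = 4 and tw(G) ≤ 4. On the other hand G contains the 5-clique {1, 2, 3, 4, 8}. A clique must lie in a single bag of any decomposition, so no decomposition can have width below 4. Hence tw(G) = 4 exactly.

Treewidth 4.
One optimal decomposition is:
Bags: B1 = {2, 3, 6, 7, 8}  B2 = {2, 3, 4, 7, 8}  B3 = {1, 2, 3, 4, 8}  B4 = {2, 3, 5, 7, 8}
Tree: B1–B2, B2–B3, B2–B4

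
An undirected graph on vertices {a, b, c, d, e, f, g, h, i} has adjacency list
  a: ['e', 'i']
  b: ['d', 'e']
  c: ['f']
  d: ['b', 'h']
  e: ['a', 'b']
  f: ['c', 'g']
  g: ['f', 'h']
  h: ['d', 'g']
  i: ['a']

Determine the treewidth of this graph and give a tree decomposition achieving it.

Treewidth 1.
Bags: B1 = {c, f}  B2 = {f, g}  B3 = {g, h}  B4 = {d, h}  B5 = {b, d}  B6 = {b, e}  B7 = {a, e}  B8 = {a, i}
Tree: B1–B2, B2–B3, B3–B4, B4–B5, B5–B6, B6–B7, B7–B8

Each bag holds 2 vertices, so the decomposition has width 1, which upper-bounds the treewidth. Any graph with an edge has treewidth ≥ 1, and G has the edge c–f. Combining the bounds, tw(G) = 1.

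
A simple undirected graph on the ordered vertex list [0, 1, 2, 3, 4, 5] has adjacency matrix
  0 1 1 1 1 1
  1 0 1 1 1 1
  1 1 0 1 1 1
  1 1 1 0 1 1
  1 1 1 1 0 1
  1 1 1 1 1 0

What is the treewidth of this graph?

A width-5 tree decomposition is:
Bags: B1 = {0, 1, 2, 3, 4, 5}
Tree: (single bag)
A single bag containing all 6 vertices is trivially a valid decomposition of width 5. On the other hand G contains the 6-clique {0, 1, 2, 3, 4, 5}. A clique must lie in a single bag of any decomposition, so no decomposition can have width below 5. Hence tw(G) = 5 exactly.

5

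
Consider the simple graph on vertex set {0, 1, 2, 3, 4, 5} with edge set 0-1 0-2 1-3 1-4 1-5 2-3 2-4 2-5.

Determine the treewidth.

A width-2 tree decomposition is:
Bags: B1 = {1, 2, 4}  B2 = {1, 2, 3}  B3 = {1, 2, 5}  B4 = {0, 1, 2}
Tree: B1–B2, B2–B3, B3–B4
The largest bag has 3 vertices, giving width 2; this decomposition certifies tw(G) ≤ 2. Since 2–4–1–3–2 is a cycle in G, G is not acyclic. Forests are exactly the graphs of treewidth ≤ 1, so tw(G) ≥ 2. The upper and lower bounds meet at 2, so that is the treewidth.

2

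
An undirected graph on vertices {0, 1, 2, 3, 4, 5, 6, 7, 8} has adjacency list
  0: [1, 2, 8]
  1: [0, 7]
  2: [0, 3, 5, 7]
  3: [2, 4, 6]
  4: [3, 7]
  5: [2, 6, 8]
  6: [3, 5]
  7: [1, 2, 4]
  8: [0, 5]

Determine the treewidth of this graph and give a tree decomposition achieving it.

Treewidth 3.
Bags: B1 = {0, 1, 5, 8}  B2 = {0, 1, 2, 5}  B3 = {1, 2, 5, 7}  B4 = {2, 5, 6, 7}  B5 = {2, 3, 6, 7}  B6 = {3, 4, 6, 7}
Tree: B1–B2, B2–B3, B3–B4, B4–B5, B5–B6

Each bag holds 4 vertices, so the decomposition has width 3, which upper-bounds the treewidth. For the lower bound: the 4 vertex sets {0,1,8}, {5}, {2}, {3,4,6,7} are disjoint, each induces a connected subgraph, and every pair is joined by at least one edge of G. Contracting each set to a single vertex therefore yields K_{4} as a minor, and since treewidth is minor-monotone, tw(G) ≥ tw(K_{4}) = 3. The upper and lower bounds meet at 3, so that is the treewidth.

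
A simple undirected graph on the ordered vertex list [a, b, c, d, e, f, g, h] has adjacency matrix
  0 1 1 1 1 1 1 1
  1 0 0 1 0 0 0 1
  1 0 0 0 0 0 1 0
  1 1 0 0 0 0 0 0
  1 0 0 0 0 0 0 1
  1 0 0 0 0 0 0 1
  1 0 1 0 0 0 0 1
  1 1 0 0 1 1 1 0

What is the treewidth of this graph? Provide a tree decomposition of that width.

Treewidth 2.
One such decomposition:
Bags: B1 = {a, c, g}  B2 = {a, g, h}  B3 = {a, e, h}  B4 = {a, b, h}  B5 = {a, f, h}  B6 = {a, b, d}
Tree: B1–B2, B2–B3, B2–B4, B3–B5, B4–B6

The largest bag has 3 vertices, giving width 2; this decomposition certifies tw(G) ≤ 2. For the lower bound, the 3 vertices {a, b, d} are pairwise adjacent, and any tree decomposition puts a clique entirely inside one bag — forcing width ≥ 2. Therefore the treewidth is 2.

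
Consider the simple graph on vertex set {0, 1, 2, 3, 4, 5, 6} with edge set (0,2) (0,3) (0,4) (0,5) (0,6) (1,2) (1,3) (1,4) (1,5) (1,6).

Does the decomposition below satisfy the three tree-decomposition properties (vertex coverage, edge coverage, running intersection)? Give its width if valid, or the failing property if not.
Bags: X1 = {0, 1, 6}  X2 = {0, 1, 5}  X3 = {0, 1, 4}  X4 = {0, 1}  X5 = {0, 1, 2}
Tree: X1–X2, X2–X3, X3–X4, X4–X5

A tree decomposition must satisfy three properties: every vertex lies in some bag; for every edge, both endpoints lie together in some bag; and for every vertex, the bags containing it form a connected subtree. Here vertex 3 appears in no bag, so the decomposition is invalid.

No — vertex 3 appears in no bag.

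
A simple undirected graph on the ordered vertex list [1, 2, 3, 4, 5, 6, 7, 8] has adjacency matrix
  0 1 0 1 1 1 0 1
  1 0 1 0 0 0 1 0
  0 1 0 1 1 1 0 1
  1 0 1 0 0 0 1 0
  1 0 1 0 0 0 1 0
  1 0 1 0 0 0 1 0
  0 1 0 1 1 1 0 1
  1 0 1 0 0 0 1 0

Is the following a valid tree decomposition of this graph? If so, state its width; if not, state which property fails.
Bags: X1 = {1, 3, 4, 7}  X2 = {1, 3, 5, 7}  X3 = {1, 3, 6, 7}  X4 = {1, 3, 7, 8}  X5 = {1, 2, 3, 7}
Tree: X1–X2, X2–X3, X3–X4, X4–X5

Yes; width 3.

Every vertex of G appears in some bag (union = {1, 2, 3, 4, 5, 6, 7, 8}); every edge is covered by a bag; and for each vertex v the set of bags containing v is connected in the bag tree. The decomposition is therefore valid. The largest bag has 4 vertices, so the width is 3.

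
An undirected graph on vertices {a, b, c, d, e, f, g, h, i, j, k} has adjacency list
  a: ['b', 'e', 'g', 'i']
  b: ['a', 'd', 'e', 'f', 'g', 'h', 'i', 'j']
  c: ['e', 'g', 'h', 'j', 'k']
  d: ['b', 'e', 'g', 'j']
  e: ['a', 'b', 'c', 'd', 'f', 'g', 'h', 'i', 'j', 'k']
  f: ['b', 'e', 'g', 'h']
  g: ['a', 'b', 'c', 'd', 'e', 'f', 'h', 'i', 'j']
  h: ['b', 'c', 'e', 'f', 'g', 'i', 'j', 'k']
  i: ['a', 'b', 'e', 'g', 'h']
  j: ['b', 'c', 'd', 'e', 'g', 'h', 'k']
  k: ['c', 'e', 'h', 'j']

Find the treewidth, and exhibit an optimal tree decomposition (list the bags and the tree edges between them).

The largest bag has 5 vertices, giving width 4; this decomposition certifies tw(G) ≤ 4. For the lower bound, the 5 vertices {c, e, g, h, j} are pairwise adjacent, and any tree decomposition puts a clique entirely inside one bag — forcing width ≥ 4. Combining the bounds, tw(G) = 4.

Treewidth 4.
One such decomposition:
Bags: B1 = {b, e, g, h, i}  B2 = {b, e, f, g, h}  B3 = {b, e, g, h, j}  B4 = {c, e, g, h, j}  B5 = {c, e, h, j, k}  B6 = {a, b, e, g, i}  B7 = {b, d, e, g, j}
Tree: B1–B2, B2–B3, B3–B4, B4–B5, B1–B6, B3–B7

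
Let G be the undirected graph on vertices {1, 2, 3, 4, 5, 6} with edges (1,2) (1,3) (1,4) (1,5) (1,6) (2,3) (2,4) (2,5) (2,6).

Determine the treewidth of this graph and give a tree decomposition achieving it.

Treewidth 2.
Bags: B1 = {1, 2, 4}  B2 = {1, 2, 5}  B3 = {1, 2, 3}  B4 = {1, 2, 6}
Tree: B1–B2, B1–B3, B1–B4

The largest bag has 3 vertices, giving width 2; this decomposition certifies tw(G) ≤ 2. For the lower bound, the 3 vertices {1, 2, 3} are pairwise adjacent, and any tree decomposition puts a clique entirely inside one bag — forcing width ≥ 2. The upper and lower bounds meet at 2, so that is the treewidth.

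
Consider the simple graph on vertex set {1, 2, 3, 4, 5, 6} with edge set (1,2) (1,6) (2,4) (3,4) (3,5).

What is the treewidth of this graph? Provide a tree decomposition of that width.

Treewidth 1.
Bags: B1 = {1, 6}  B2 = {1, 2}  B3 = {2, 4}  B4 = {3, 4}  B5 = {3, 5}
Tree: B1–B2, B2–B3, B3–B4, B4–B5

Each bag holds 2 vertices, so the decomposition has width 1, which upper-bounds the treewidth. Any graph with an edge has treewidth ≥ 1, and G has the edge 6–1. Combining the bounds, tw(G) = 1.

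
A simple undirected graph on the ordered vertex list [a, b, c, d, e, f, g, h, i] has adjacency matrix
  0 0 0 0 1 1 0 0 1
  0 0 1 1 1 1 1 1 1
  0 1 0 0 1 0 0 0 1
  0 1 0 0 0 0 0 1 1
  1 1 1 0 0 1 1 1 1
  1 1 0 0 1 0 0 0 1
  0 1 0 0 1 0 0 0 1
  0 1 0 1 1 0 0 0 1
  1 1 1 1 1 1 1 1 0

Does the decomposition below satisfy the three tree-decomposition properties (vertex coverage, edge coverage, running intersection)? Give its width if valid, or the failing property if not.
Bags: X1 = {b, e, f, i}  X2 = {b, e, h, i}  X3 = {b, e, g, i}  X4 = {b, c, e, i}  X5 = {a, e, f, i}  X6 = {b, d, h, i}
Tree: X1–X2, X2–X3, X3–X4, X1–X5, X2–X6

Vertex coverage: the bags together contain {a, b, c, d, e, f, g, h, i}, the full vertex set. Edge coverage: each edge of G has both endpoints in at least one bag. Running intersection: for every vertex, the bags containing it form a connected subtree. All three properties hold, so this is a valid tree decomposition of width max|bag| − 1 = 3, and hence tw(G) ≤ 3.

Yes; width 3.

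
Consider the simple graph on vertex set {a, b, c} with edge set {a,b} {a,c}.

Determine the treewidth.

1

A width-1 tree decomposition is:
Bags: B1 = {a, c}  B2 = {a, b}
Tree: B1–B2
Every bag has size at most 2, so the width is 2 − 1 = 1 and tw(G) ≤ 1. Since G has at least one edge (e.g. c–a), it is not an edgeless graph, so tw(G) ≥ 1. Combining the bounds, tw(G) = 1.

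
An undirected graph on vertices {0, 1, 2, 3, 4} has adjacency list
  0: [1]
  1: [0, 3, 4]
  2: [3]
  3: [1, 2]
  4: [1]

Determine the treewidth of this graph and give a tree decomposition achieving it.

Treewidth 1.
One such decomposition:
Bags: B1 = {1, 3}  B2 = {2, 3}  B3 = {0, 1}  B4 = {1, 4}
Tree: B1–B2, B1–B3, B1–B4

Each bag holds 2 vertices, so the decomposition has width 1, which upper-bounds the treewidth. G has an edge, so its treewidth is at least 1. Hence tw(G) = 1 exactly.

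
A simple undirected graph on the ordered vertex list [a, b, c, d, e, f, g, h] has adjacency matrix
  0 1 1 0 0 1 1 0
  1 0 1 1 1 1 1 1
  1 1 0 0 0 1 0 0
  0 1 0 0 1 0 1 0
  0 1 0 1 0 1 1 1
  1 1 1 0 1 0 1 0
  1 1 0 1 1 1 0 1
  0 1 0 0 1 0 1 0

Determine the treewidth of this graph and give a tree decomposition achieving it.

Each bag holds 4 vertices, so the decomposition has width 3, which upper-bounds the treewidth. On the other hand G contains the 4-clique {b, d, e, g}. A clique must lie in a single bag of any decomposition, so no decomposition can have width below 3. Hence tw(G) = 3 exactly.

Treewidth 3.
Bags: B1 = {a, b, f, g}  B2 = {a, b, c, f}  B3 = {b, e, f, g}  B4 = {b, d, e, g}  B5 = {b, e, g, h}
Tree: B1–B2, B1–B3, B3–B4, B4–B5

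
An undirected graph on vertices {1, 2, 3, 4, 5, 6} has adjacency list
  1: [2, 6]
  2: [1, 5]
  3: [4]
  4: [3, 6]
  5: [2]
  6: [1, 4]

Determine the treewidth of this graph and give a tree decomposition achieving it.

Treewidth 1.
One such decomposition:
Bags: B1 = {3, 4}  B2 = {4, 6}  B3 = {1, 6}  B4 = {1, 2}  B5 = {2, 5}
Tree: B1–B2, B2–B3, B3–B4, B4–B5

Each bag holds 2 vertices, so the decomposition has width 1, which upper-bounds the treewidth. Since G has at least one edge (e.g. 3–4), it is not an edgeless graph, so tw(G) ≥ 1. Therefore the treewidth is 1.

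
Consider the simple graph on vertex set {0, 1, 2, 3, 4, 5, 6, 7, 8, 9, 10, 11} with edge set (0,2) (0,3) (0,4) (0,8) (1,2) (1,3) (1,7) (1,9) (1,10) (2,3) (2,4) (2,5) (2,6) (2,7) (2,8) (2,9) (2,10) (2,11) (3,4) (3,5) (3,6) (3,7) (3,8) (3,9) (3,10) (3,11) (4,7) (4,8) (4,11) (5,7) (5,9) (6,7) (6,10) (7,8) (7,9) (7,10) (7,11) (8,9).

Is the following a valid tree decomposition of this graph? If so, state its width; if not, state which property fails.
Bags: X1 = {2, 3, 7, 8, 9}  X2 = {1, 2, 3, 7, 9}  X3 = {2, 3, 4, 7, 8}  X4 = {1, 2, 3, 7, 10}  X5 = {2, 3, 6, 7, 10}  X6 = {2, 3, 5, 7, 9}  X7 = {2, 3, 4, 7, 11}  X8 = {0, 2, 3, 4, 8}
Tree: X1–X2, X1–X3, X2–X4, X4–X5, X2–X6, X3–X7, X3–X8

Yes; width 4.

Every vertex of G appears in some bag (union = {0, 1, 2, 3, 4, 5, 6, 7, 8, 9, 10, 11}); every edge is covered by a bag; and for each vertex v the set of bags containing v is connected in the bag tree. The decomposition is therefore valid. The largest bag has 5 vertices, so the width is 4.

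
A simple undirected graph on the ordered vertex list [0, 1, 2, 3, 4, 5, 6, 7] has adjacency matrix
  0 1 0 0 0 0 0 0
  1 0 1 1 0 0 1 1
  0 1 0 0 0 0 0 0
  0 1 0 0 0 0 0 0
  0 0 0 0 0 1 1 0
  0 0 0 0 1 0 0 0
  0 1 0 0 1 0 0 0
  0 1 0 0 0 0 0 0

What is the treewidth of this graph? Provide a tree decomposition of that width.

Treewidth 1.
One such decomposition:
Bags: B1 = {1, 3}  B2 = {1, 6}  B3 = {1, 7}  B4 = {4, 6}  B5 = {1, 2}  B6 = {0, 1}  B7 = {4, 5}
Tree: B1–B2, B2–B3, B2–B4, B2–B5, B3–B6, B4–B7

The largest bag has 2 vertices, giving width 1; this decomposition certifies tw(G) ≤ 1. G has an edge, so its treewidth is at least 1. The upper and lower bounds meet at 1, so that is the treewidth.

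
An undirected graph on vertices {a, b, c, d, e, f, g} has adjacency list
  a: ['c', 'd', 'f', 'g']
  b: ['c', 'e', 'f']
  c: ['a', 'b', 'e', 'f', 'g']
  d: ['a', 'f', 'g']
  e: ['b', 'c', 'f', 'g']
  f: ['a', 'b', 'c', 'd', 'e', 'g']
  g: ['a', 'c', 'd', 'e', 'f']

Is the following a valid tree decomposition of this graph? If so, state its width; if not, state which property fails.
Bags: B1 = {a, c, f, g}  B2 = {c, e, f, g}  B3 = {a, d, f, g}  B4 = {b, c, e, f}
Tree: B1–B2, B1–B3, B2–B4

Checking the three conditions: (i) the bags cover all of {a, b, c, d, e, f, g}; (ii) for each edge, some bag contains both endpoints; (iii) the bags containing any fixed vertex form a subtree. All hold, so the decomposition is valid with width 4 − 1 = 3.

Yes; width 3.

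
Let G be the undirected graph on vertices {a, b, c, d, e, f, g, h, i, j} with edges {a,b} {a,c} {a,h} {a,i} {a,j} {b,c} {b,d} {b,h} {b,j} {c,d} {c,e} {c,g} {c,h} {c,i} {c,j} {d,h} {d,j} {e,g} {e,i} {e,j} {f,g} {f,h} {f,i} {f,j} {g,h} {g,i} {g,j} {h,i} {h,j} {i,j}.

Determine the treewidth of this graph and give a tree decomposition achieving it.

Treewidth 4.
One such decomposition:
Bags: B1 = {c, g, h, i, j}  B2 = {a, c, h, i, j}  B3 = {f, g, h, i, j}  B4 = {a, b, c, h, j}  B5 = {b, c, d, h, j}  B6 = {c, e, g, i, j}
Tree: B1–B2, B1–B3, B2–B4, B4–B5, B1–B6

Each bag holds 5 vertices, so the decomposition has width 4, which upper-bounds the treewidth. On the other hand G contains the 5-clique {c, e, g, i, j}. A clique must lie in a single bag of any decomposition, so no decomposition can have width below 4. Hence tw(G) = 4 exactly.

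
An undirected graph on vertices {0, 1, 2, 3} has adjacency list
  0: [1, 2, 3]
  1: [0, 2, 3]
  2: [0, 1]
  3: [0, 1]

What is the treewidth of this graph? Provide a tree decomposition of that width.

Treewidth 2.
One such decomposition:
Bags: B1 = {0, 1, 2}  B2 = {0, 1, 3}
Tree: B1–B2

The largest bag has 3 vertices, giving width 2; this decomposition certifies tw(G) ≤ 2. Conversely, {0, 1, 2} is a clique of size 3, and the vertices of any clique must share a bag in every tree decomposition; so some bag has ≥ 3 vertices and tw(G) ≥ 2. Combining the bounds, tw(G) = 2.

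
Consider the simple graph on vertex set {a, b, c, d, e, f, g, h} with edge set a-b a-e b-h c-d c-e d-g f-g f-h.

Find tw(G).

A width-2 tree decomposition is:
Bags: B1 = {a, b, e}  B2 = {b, c, e}  B3 = {b, c, d}  B4 = {b, d, g}  B5 = {b, f, g}  B6 = {b, f, h}
Tree: B1–B2, B2–B3, B3–B4, B4–B5, B5–B6
The largest bag has 3 vertices, giving width 2; this decomposition certifies tw(G) ≤ 2. The edges b–a–e–c–d–g–f–h–b form a cycle, so G is not a tree and its treewidth is at least 2. The upper and lower bounds meet at 2, so that is the treewidth.

2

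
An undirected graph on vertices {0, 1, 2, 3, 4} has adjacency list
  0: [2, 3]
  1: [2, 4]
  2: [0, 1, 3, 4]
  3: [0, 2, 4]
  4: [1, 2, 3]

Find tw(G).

2

A width-2 tree decomposition is:
Bags: B1 = {0, 2, 3}  B2 = {2, 3, 4}  B3 = {1, 2, 4}
Tree: B1–B2, B2–B3
The largest bag has 3 vertices, giving width 2; this decomposition certifies tw(G) ≤ 2. On the other hand G contains the 3-clique {1, 2, 4}. A clique must lie in a single bag of any decomposition, so no decomposition can have width below 2. Hence tw(G) = 2 exactly.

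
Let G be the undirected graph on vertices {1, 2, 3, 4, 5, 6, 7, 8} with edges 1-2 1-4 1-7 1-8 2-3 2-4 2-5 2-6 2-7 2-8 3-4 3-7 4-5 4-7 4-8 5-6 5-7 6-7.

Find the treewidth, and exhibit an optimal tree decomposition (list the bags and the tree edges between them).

The largest bag has 4 vertices, giving width 3; this decomposition certifies tw(G) ≤ 3. Conversely, {1, 2, 4, 8} is a clique of size 4, and the vertices of any clique must share a bag in every tree decomposition; so some bag has ≥ 4 vertices and tw(G) ≥ 3. The upper and lower bounds meet at 3, so that is the treewidth.

Treewidth 3.
One such decomposition:
Bags: B1 = {2, 5, 6, 7}  B2 = {2, 4, 5, 7}  B3 = {2, 3, 4, 7}  B4 = {1, 2, 4, 7}  B5 = {1, 2, 4, 8}
Tree: B1–B2, B2–B3, B3–B4, B4–B5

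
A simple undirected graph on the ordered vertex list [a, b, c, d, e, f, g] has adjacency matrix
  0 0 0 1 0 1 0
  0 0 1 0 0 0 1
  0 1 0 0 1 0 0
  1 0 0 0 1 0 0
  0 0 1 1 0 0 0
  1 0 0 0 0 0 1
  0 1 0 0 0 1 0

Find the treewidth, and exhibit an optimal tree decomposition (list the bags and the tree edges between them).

Every bag has size at most 3, so the width is 3 − 1 = 2 and tw(G) ≤ 2. Since d–e–c–b–g–f–a–d is a cycle in G, G is not acyclic. Forests are exactly the graphs of treewidth ≤ 1, so tw(G) ≥ 2. Hence tw(G) = 2 exactly.

Treewidth 2.
Bags: B1 = {c, d, e}  B2 = {b, c, d}  B3 = {b, d, g}  B4 = {d, f, g}  B5 = {a, d, f}
Tree: B1–B2, B2–B3, B3–B4, B4–B5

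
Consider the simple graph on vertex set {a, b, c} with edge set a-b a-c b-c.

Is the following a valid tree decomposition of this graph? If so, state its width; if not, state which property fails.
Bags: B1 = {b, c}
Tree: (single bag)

A tree decomposition must satisfy three properties: every vertex lies in some bag; for every edge, both endpoints lie together in some bag; and for every vertex, the bags containing it form a connected subtree. Here vertex a appears in no bag, so the decomposition is invalid.

No — vertex a appears in no bag.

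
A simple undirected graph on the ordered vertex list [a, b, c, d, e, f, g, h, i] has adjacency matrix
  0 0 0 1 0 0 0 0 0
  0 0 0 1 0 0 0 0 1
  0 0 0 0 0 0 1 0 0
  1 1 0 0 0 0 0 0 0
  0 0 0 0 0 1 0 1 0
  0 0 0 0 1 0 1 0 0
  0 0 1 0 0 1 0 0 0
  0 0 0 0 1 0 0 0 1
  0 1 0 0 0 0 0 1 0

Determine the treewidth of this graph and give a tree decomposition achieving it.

Treewidth 1.
Bags: B1 = {c, g}  B2 = {f, g}  B3 = {e, f}  B4 = {e, h}  B5 = {h, i}  B6 = {b, i}  B7 = {b, d}  B8 = {a, d}
Tree: B1–B2, B2–B3, B3–B4, B4–B5, B5–B6, B6–B7, B7–B8

The largest bag has 2 vertices, giving width 1; this decomposition certifies tw(G) ≤ 1. Since G has at least one edge (e.g. c–g), it is not an edgeless graph, so tw(G) ≥ 1. Therefore the treewidth is 1.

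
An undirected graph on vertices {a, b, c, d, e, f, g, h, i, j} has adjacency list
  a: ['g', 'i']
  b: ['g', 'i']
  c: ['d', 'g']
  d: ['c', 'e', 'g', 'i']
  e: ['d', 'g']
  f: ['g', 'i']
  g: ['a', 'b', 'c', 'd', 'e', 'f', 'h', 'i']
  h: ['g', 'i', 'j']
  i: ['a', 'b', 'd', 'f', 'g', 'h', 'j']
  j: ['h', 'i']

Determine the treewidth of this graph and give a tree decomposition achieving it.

Treewidth 2.
Bags: B1 = {g, h, i}  B2 = {d, g, i}  B3 = {b, g, i}  B4 = {a, g, i}  B5 = {f, g, i}  B6 = {d, e, g}  B7 = {h, i, j}  B8 = {c, d, g}
Tree: B1–B2, B1–B3, B1–B4, B2–B5, B2–B6, B1–B7, B6–B8

Each bag holds 3 vertices, so the decomposition has width 2, which upper-bounds the treewidth. For the lower bound, the 3 vertices {d, e, g} are pairwise adjacent, and any tree decomposition puts a clique entirely inside one bag — forcing width ≥ 2. Combining the bounds, tw(G) = 2.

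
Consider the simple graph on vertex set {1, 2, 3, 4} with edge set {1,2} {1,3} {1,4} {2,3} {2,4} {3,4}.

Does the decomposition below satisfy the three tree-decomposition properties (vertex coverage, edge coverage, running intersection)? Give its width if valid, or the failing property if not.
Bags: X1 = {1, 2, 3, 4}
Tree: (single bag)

Every vertex of G appears in some bag (union = {1, 2, 3, 4}); every edge is covered by a bag; and for each vertex v the set of bags containing v is connected in the bag tree. The decomposition is therefore valid. The largest bag has 4 vertices, so the width is 3.

Yes; width 3.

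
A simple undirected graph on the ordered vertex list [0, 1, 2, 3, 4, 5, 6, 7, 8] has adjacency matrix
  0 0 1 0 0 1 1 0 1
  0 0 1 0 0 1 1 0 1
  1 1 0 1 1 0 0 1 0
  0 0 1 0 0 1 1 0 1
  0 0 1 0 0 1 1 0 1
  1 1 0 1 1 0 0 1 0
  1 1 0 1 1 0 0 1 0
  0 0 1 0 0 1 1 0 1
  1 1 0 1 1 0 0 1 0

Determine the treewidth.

A width-4 tree decomposition is:
Bags: B1 = {2, 5, 6, 7, 8}  B2 = {1, 2, 5, 6, 8}  B3 = {0, 2, 5, 6, 8}  B4 = {2, 4, 5, 6, 8}  B5 = {2, 3, 5, 6, 8}
Tree: B1–B2, B2–B3, B3–B4, B4–B5
Each bag holds 5 vertices, so the decomposition has width 4, which upper-bounds the treewidth. For the lower bound: the 5 vertex sets {6,7}, {1,2}, {0,5}, {8}, {4} are disjoint, each induces a connected subgraph, and every pair is joined by at least one edge of G. Contracting each set to a single vertex therefore yields K_{5} as a minor, and since treewidth is minor-monotone, tw(G) ≥ tw(K_{5}) = 4. The upper and lower bounds meet at 4, so that is the treewidth.

4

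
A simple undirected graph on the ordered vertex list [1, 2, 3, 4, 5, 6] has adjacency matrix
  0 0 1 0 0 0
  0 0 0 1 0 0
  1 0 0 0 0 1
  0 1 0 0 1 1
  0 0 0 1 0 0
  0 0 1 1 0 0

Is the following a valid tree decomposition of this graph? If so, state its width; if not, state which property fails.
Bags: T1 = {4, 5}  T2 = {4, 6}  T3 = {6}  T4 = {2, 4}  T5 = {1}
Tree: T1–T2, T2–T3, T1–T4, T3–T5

No — vertex 3 appears in no bag.

A tree decomposition must satisfy three properties: every vertex lies in some bag; for every edge, both endpoints lie together in some bag; and for every vertex, the bags containing it form a connected subtree. Here vertex 3 appears in no bag, so the decomposition is invalid.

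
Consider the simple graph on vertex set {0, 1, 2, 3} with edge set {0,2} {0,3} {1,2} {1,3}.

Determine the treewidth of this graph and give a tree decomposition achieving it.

Treewidth 2.
One such decomposition:
Bags: B1 = {1, 2, 3}  B2 = {0, 2, 3}
Tree: B1–B2

The largest bag has 3 vertices, giving width 2; this decomposition certifies tw(G) ≤ 2. Since 3–1–2–0–3 is a cycle in G, G is not acyclic. Forests are exactly the graphs of treewidth ≤ 1, so tw(G) ≥ 2. Therefore the treewidth is 2.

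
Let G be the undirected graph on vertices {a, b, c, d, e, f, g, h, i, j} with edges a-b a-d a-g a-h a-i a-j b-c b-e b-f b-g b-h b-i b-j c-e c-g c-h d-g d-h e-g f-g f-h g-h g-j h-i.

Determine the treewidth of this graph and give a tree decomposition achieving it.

Every bag has size at most 4, so the width is 4 − 1 = 3 and tw(G) ≤ 3. On the other hand G contains the 4-clique {a, d, g, h}. A clique must lie in a single bag of any decomposition, so no decomposition can have width below 3. The upper and lower bounds meet at 3, so that is the treewidth.

Treewidth 3.
One optimal decomposition is:
Bags: B1 = {b, c, g, h}  B2 = {a, b, g, h}  B3 = {a, d, g, h}  B4 = {b, c, e, g}  B5 = {a, b, h, i}  B6 = {b, f, g, h}  B7 = {a, b, g, j}
Tree: B1–B2, B2–B3, B1–B4, B2–B5, B1–B6, B2–B7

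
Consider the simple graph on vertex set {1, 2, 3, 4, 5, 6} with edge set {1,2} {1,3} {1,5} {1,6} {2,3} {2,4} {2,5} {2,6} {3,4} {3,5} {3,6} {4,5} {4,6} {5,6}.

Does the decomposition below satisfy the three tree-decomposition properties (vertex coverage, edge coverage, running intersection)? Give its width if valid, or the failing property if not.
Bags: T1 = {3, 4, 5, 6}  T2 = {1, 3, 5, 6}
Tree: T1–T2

No — vertex 2 appears in no bag.

A tree decomposition must satisfy three properties: every vertex lies in some bag; for every edge, both endpoints lie together in some bag; and for every vertex, the bags containing it form a connected subtree. Here vertex 2 appears in no bag, so the decomposition is invalid.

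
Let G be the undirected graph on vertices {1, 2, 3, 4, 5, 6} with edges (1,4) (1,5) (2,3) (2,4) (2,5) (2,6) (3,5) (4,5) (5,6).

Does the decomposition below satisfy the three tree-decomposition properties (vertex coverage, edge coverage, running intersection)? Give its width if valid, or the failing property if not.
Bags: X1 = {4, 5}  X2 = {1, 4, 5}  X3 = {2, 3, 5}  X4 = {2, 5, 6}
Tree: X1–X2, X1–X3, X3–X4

No — edge (2,4) lies in no bag.

A tree decomposition must satisfy three properties: every vertex lies in some bag; for every edge, both endpoints lie together in some bag; and for every vertex, the bags containing it form a connected subtree. Here edge (2,4) lies in no bag, so the decomposition is invalid.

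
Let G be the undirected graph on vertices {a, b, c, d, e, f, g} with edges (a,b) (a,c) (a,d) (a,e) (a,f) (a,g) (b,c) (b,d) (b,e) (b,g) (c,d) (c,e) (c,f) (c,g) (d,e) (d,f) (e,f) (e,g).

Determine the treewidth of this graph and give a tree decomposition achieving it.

Each bag holds 5 vertices, so the decomposition has width 4, which upper-bounds the treewidth. Conversely, {a, c, d, e, f} is a clique of size 5, and the vertices of any clique must share a bag in every tree decomposition; so some bag has ≥ 5 vertices and tw(G) ≥ 4. Hence tw(G) = 4 exactly.

Treewidth 4.
Bags: B1 = {a, b, c, d, e}  B2 = {a, c, d, e, f}  B3 = {a, b, c, e, g}
Tree: B1–B2, B1–B3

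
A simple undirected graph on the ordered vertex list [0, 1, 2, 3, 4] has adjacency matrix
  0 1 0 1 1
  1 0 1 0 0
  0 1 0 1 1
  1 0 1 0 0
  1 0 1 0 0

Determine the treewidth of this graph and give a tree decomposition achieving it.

Treewidth 2.
Bags: B1 = {0, 2, 4}  B2 = {0, 1, 2}  B3 = {0, 2, 3}
Tree: B1–B2, B2–B3

Each bag holds 3 vertices, so the decomposition has width 2, which upper-bounds the treewidth. For the lower bound, G contains the cycle 4–2–1–0–4, so G is not a forest; only forests have treewidth ≤ 1, hence tw(G) ≥ 2. Therefore the treewidth is 2.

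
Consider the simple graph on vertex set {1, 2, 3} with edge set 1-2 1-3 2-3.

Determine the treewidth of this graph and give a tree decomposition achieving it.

Treewidth 2.
Bags: B1 = {1, 2, 3}
Tree: (single bag)

With just one bag of size 3, the width is 3 − 1 = 2, so tw(G) ≤ 2. Conversely, {1, 2, 3} is a clique of size 3, and the vertices of any clique must share a bag in every tree decomposition; so some bag has ≥ 3 vertices and tw(G) ≥ 2. Combining the bounds, tw(G) = 2.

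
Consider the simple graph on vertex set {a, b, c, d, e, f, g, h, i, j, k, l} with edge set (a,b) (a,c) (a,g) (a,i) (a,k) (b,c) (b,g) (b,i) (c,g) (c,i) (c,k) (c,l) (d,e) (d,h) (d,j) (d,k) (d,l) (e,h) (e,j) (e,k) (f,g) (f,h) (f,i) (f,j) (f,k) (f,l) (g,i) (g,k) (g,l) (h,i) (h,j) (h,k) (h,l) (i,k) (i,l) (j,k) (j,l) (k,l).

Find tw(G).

A width-4 tree decomposition is:
Bags: B1 = {f, g, i, k, l}  B2 = {f, h, i, k, l}  B3 = {c, g, i, k, l}  B4 = {f, h, j, k, l}  B5 = {d, h, j, k, l}  B6 = {a, c, g, i, k}  B7 = {a, b, c, g, i}  B8 = {d, e, h, j, k}
Tree: B1–B2, B1–B3, B2–B4, B4–B5, B3–B6, B6–B7, B5–B8
Every bag has size at most 5, so the width is 5 − 1 = 4 and tw(G) ≤ 4. Conversely, {d, e, h, j, k} is a clique of size 5, and the vertices of any clique must share a bag in every tree decomposition; so some bag has ≥ 5 vertices and tw(G) ≥ 4. Therefore the treewidth is 4.

4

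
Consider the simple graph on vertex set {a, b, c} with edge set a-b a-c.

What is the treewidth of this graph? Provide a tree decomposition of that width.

Treewidth 1.
Bags: B1 = {a, c}  B2 = {a, b}
Tree: B1–B2

Every bag has size at most 2, so the width is 2 − 1 = 1 and tw(G) ≤ 1. G has an edge, so its treewidth is at least 1. Therefore the treewidth is 1.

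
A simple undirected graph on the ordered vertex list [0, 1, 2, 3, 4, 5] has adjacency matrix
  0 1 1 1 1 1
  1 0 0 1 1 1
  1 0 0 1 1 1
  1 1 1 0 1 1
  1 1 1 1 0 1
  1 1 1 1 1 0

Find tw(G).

A width-4 tree decomposition is:
Bags: B1 = {0, 2, 3, 4, 5}  B2 = {0, 1, 3, 4, 5}
Tree: B1–B2
Every bag has size at most 5, so the width is 5 − 1 = 4 and tw(G) ≤ 4. For the lower bound, the 5 vertices {0, 1, 3, 4, 5} are pairwise adjacent, and any tree decomposition puts a clique entirely inside one bag — forcing width ≥ 4. Combining the bounds, tw(G) = 4.

4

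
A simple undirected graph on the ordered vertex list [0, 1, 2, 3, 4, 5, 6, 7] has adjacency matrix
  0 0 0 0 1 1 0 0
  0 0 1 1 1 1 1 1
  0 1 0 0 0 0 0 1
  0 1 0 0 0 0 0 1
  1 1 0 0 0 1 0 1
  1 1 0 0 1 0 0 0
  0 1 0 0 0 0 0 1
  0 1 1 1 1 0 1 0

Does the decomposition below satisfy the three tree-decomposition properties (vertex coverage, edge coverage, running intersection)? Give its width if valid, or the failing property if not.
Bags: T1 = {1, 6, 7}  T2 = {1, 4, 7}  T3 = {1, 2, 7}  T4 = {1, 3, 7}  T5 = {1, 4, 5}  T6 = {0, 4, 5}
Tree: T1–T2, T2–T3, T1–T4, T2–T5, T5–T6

Yes; width 2.

Checking the three conditions: (i) the bags cover all of {0, 1, 2, 3, 4, 5, 6, 7}; (ii) for each edge, some bag contains both endpoints; (iii) the bags containing any fixed vertex form a subtree. All hold, so the decomposition is valid with width 3 − 1 = 2.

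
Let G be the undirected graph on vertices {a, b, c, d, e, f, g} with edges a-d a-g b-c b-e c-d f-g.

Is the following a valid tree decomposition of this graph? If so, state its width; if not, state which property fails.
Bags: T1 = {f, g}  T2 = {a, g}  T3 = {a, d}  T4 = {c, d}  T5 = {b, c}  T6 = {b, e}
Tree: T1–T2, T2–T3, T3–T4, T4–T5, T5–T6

Checking the three conditions: (i) the bags cover all of {a, b, c, d, e, f, g}; (ii) for each edge, some bag contains both endpoints; (iii) the bags containing any fixed vertex form a subtree. All hold, so the decomposition is valid with width 2 − 1 = 1.

Yes; width 1.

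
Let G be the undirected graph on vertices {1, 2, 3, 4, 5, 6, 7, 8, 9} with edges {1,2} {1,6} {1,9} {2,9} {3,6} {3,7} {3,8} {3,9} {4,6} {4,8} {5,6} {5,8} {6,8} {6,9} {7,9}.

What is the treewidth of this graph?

2

A width-2 tree decomposition is:
Bags: B1 = {3, 6, 8}  B2 = {3, 6, 9}  B3 = {1, 6, 9}  B4 = {5, 6, 8}  B5 = {1, 2, 9}  B6 = {3, 7, 9}  B7 = {4, 6, 8}
Tree: B1–B2, B2–B3, B1–B4, B3–B5, B2–B6, B1–B7
Each bag holds 3 vertices, so the decomposition has width 2, which upper-bounds the treewidth. For the lower bound, the 3 vertices {1, 2, 9} are pairwise adjacent, and any tree decomposition puts a clique entirely inside one bag — forcing width ≥ 2. Therefore the treewidth is 2.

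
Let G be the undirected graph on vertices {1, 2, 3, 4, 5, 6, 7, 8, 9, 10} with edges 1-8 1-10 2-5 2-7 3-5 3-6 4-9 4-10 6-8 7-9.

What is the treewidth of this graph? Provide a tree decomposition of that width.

Treewidth 2.
One such decomposition:
Bags: B1 = {1, 4, 10}  B2 = {1, 4, 9}  B3 = {1, 7, 9}  B4 = {1, 2, 7}  B5 = {1, 2, 5}  B6 = {1, 3, 5}  B7 = {1, 3, 6}  B8 = {1, 6, 8}
Tree: B1–B2, B2–B3, B3–B4, B4–B5, B5–B6, B6–B7, B7–B8

Every bag has size at most 3, so the width is 3 − 1 = 2 and tw(G) ≤ 2. For the lower bound, G contains the cycle 1–10–4–9–7–2–5–3–6–8–1, so G is not a forest; only forests have treewidth ≤ 1, hence tw(G) ≥ 2. Hence tw(G) = 2 exactly.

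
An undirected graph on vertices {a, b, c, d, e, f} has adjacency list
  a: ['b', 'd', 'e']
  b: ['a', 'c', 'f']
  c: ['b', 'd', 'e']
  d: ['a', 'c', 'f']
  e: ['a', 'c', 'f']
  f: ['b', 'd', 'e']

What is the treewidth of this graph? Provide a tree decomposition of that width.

Each bag holds 4 vertices, so the decomposition has width 3, which upper-bounds the treewidth. For the lower bound: the 4 vertex sets {b,c}, {a,e}, {f}, {d} are disjoint, each induces a connected subgraph, and every pair is joined by at least one edge of G. Contracting each set to a single vertex therefore yields K_{4} as a minor, and since treewidth is minor-monotone, tw(G) ≥ tw(K_{4}) = 3. Therefore the treewidth is 3.

Treewidth 3.
One optimal decomposition is:
Bags: B1 = {a, b, c, f}  B2 = {a, c, e, f}  B3 = {a, c, d, f}
Tree: B1–B2, B2–B3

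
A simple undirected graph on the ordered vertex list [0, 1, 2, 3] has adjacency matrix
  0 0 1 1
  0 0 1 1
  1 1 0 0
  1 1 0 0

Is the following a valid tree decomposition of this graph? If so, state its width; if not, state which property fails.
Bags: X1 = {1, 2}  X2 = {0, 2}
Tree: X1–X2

No — vertex 3 appears in no bag.

A tree decomposition must satisfy three properties: every vertex lies in some bag; for every edge, both endpoints lie together in some bag; and for every vertex, the bags containing it form a connected subtree. Here vertex 3 appears in no bag, so the decomposition is invalid.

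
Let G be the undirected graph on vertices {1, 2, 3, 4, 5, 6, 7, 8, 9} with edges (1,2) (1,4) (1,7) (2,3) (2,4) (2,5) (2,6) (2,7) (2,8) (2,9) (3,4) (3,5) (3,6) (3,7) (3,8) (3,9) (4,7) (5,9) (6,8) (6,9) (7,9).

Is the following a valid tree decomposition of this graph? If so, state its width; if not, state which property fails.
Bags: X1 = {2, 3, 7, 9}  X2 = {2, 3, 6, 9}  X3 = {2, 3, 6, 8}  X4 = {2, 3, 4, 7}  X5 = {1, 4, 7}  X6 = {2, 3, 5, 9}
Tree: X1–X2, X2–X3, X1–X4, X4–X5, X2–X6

A tree decomposition must satisfy three properties: every vertex lies in some bag; for every edge, both endpoints lie together in some bag; and for every vertex, the bags containing it form a connected subtree. Here edge (2,1) lies in no bag, so the decomposition is invalid.

No — edge (2,1) lies in no bag.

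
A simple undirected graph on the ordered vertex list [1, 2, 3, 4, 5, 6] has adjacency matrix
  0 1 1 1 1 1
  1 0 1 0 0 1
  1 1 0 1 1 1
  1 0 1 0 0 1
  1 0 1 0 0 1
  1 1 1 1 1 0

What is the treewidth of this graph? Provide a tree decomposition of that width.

Each bag holds 4 vertices, so the decomposition has width 3, which upper-bounds the treewidth. For the lower bound, the 4 vertices {1, 2, 3, 6} are pairwise adjacent, and any tree decomposition puts a clique entirely inside one bag — forcing width ≥ 3. Combining the bounds, tw(G) = 3.

Treewidth 3.
Bags: B1 = {1, 2, 3, 6}  B2 = {1, 3, 4, 6}  B3 = {1, 3, 5, 6}
Tree: B1–B2, B1–B3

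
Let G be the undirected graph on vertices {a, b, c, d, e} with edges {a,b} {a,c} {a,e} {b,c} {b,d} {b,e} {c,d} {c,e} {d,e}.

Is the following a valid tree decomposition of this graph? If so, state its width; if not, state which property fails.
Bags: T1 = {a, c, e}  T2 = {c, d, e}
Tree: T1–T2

A tree decomposition must satisfy three properties: every vertex lies in some bag; for every edge, both endpoints lie together in some bag; and for every vertex, the bags containing it form a connected subtree. Here vertex b appears in no bag, so the decomposition is invalid.

No — vertex b appears in no bag.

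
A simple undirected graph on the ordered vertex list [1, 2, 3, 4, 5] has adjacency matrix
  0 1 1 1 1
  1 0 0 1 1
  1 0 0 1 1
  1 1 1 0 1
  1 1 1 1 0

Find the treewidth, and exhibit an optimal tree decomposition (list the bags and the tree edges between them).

Every bag has size at most 4, so the width is 4 − 1 = 3 and tw(G) ≤ 3. On the other hand G contains the 4-clique {1, 2, 4, 5}. A clique must lie in a single bag of any decomposition, so no decomposition can have width below 3. The upper and lower bounds meet at 3, so that is the treewidth.

Treewidth 3.
One optimal decomposition is:
Bags: B1 = {1, 3, 4, 5}  B2 = {1, 2, 4, 5}
Tree: B1–B2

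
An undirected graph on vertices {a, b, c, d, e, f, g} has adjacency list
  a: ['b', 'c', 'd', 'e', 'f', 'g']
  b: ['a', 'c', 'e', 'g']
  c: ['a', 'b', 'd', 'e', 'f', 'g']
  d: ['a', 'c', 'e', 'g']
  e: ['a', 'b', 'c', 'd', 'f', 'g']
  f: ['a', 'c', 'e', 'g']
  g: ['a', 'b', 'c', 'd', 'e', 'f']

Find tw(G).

A width-4 tree decomposition is:
Bags: B1 = {a, c, d, e, g}  B2 = {a, b, c, e, g}  B3 = {a, c, e, f, g}
Tree: B1–B2, B2–B3
Each bag holds 5 vertices, so the decomposition has width 4, which upper-bounds the treewidth. Conversely, {a, c, d, e, g} is a clique of size 5, and the vertices of any clique must share a bag in every tree decomposition; so some bag has ≥ 5 vertices and tw(G) ≥ 4. Hence tw(G) = 4 exactly.

4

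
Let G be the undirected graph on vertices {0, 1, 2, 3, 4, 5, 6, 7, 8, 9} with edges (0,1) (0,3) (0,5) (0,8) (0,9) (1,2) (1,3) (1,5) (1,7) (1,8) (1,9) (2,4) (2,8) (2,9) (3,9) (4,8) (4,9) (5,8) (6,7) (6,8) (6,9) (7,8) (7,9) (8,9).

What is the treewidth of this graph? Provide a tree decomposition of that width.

Every bag has size at most 4, so the width is 4 − 1 = 3 and tw(G) ≤ 3. For the lower bound, the 4 vertices {0, 1, 8, 9} are pairwise adjacent, and any tree decomposition puts a clique entirely inside one bag — forcing width ≥ 3. Therefore the treewidth is 3.

Treewidth 3.
One such decomposition:
Bags: B1 = {0, 1, 8, 9}  B2 = {1, 2, 8, 9}  B3 = {0, 1, 5, 8}  B4 = {2, 4, 8, 9}  B5 = {1, 7, 8, 9}  B6 = {0, 1, 3, 9}  B7 = {6, 7, 8, 9}
Tree: B1–B2, B1–B3, B2–B4, B2–B5, B1–B6, B5–B7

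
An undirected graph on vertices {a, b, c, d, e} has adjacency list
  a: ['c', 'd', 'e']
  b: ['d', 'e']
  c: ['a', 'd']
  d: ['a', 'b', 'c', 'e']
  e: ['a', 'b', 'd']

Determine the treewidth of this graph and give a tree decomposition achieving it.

Every bag has size at most 3, so the width is 3 − 1 = 2 and tw(G) ≤ 2. For the lower bound, the 3 vertices {a, d, e} are pairwise adjacent, and any tree decomposition puts a clique entirely inside one bag — forcing width ≥ 2. Hence tw(G) = 2 exactly.

Treewidth 2.
One such decomposition:
Bags: B1 = {a, d, e}  B2 = {a, c, d}  B3 = {b, d, e}
Tree: B1–B2, B1–B3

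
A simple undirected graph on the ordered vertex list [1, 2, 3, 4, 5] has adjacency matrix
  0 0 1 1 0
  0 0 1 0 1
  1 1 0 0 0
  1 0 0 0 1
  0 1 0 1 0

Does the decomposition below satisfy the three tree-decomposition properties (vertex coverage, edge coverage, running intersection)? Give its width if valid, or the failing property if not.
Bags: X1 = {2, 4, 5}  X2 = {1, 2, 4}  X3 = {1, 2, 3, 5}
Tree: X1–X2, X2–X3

No — bags containing vertex 5 are not connected in the tree.

A tree decomposition must satisfy three properties: every vertex lies in some bag; for every edge, both endpoints lie together in some bag; and for every vertex, the bags containing it form a connected subtree. Here bags containing vertex 5 are not connected in the tree, so the decomposition is invalid.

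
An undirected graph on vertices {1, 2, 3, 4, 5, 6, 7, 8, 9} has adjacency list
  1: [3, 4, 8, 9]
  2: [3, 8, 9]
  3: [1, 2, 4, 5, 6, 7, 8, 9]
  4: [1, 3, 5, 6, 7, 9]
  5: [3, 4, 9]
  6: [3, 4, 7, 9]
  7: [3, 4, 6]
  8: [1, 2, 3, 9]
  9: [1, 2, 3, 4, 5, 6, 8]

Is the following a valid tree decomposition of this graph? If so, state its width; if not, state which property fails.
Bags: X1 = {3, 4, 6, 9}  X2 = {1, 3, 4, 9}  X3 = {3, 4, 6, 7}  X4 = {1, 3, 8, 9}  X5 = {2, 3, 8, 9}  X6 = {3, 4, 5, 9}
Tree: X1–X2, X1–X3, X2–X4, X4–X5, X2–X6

Yes; width 3.

Every vertex of G appears in some bag (union = {1, 2, 3, 4, 5, 6, 7, 8, 9}); every edge is covered by a bag; and for each vertex v the set of bags containing v is connected in the bag tree. The decomposition is therefore valid. The largest bag has 4 vertices, so the width is 3.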